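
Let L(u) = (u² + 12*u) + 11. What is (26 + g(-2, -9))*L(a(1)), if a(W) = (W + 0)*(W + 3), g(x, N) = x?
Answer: 1800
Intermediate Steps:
a(W) = W*(3 + W)
L(u) = 11 + u² + 12*u
(26 + g(-2, -9))*L(a(1)) = (26 - 2)*(11 + (1*(3 + 1))² + 12*(1*(3 + 1))) = 24*(11 + (1*4)² + 12*(1*4)) = 24*(11 + 4² + 12*4) = 24*(11 + 16 + 48) = 24*75 = 1800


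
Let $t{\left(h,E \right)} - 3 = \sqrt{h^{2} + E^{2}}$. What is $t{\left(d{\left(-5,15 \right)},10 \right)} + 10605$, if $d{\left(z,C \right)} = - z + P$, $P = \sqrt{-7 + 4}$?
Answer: $10608 + \sqrt{122 + 10 i \sqrt{3}} \approx 10619.0 + 0.7821 i$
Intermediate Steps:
$P = i \sqrt{3}$ ($P = \sqrt{-3} = i \sqrt{3} \approx 1.732 i$)
$d{\left(z,C \right)} = - z + i \sqrt{3}$
$t{\left(h,E \right)} = 3 + \sqrt{E^{2} + h^{2}}$ ($t{\left(h,E \right)} = 3 + \sqrt{h^{2} + E^{2}} = 3 + \sqrt{E^{2} + h^{2}}$)
$t{\left(d{\left(-5,15 \right)},10 \right)} + 10605 = \left(3 + \sqrt{10^{2} + \left(\left(-1\right) \left(-5\right) + i \sqrt{3}\right)^{2}}\right) + 10605 = \left(3 + \sqrt{100 + \left(5 + i \sqrt{3}\right)^{2}}\right) + 10605 = 10608 + \sqrt{100 + \left(5 + i \sqrt{3}\right)^{2}}$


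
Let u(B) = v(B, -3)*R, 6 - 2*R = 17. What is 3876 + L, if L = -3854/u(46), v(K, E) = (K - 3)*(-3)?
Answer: 5492336/1419 ≈ 3870.6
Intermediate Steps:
v(K, E) = 9 - 3*K (v(K, E) = (-3 + K)*(-3) = 9 - 3*K)
R = -11/2 (R = 3 - ½*17 = 3 - 17/2 = -11/2 ≈ -5.5000)
u(B) = -99/2 + 33*B/2 (u(B) = (9 - 3*B)*(-11/2) = -99/2 + 33*B/2)
L = -7708/1419 (L = -3854/(-99/2 + (33/2)*46) = -3854/(-99/2 + 759) = -3854/1419/2 = -3854*2/1419 = -7708/1419 ≈ -5.4320)
3876 + L = 3876 - 7708/1419 = 5492336/1419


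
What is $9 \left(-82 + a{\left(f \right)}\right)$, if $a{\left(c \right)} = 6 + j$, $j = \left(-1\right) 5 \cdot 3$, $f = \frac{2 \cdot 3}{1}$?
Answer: $-819$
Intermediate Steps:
$f = 6$ ($f = 6 \cdot 1 = 6$)
$j = -15$ ($j = \left(-5\right) 3 = -15$)
$a{\left(c \right)} = -9$ ($a{\left(c \right)} = 6 - 15 = -9$)
$9 \left(-82 + a{\left(f \right)}\right) = 9 \left(-82 - 9\right) = 9 \left(-91\right) = -819$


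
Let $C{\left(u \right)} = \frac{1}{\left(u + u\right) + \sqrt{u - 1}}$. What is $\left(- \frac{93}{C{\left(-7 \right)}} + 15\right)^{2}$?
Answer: $1665297 - 489924 i \sqrt{2} \approx 1.6653 \cdot 10^{6} - 6.9286 \cdot 10^{5} i$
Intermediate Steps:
$C{\left(u \right)} = \frac{1}{\sqrt{-1 + u} + 2 u}$ ($C{\left(u \right)} = \frac{1}{2 u + \sqrt{-1 + u}} = \frac{1}{\sqrt{-1 + u} + 2 u}$)
$\left(- \frac{93}{C{\left(-7 \right)}} + 15\right)^{2} = \left(- \frac{93}{\frac{1}{\sqrt{-1 - 7} + 2 \left(-7\right)}} + 15\right)^{2} = \left(- \frac{93}{\frac{1}{\sqrt{-8} - 14}} + 15\right)^{2} = \left(- \frac{93}{\frac{1}{2 i \sqrt{2} - 14}} + 15\right)^{2} = \left(- \frac{93}{\frac{1}{-14 + 2 i \sqrt{2}}} + 15\right)^{2} = \left(- 93 \left(-14 + 2 i \sqrt{2}\right) + 15\right)^{2} = \left(\left(1302 - 186 i \sqrt{2}\right) + 15\right)^{2} = \left(1317 - 186 i \sqrt{2}\right)^{2}$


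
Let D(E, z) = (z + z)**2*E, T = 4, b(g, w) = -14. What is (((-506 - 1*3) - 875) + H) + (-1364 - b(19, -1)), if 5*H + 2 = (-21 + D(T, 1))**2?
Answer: -13647/5 ≈ -2729.4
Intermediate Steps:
D(E, z) = 4*E*z**2 (D(E, z) = (2*z)**2*E = (4*z**2)*E = 4*E*z**2)
H = 23/5 (H = -2/5 + (-21 + 4*4*1**2)**2/5 = -2/5 + (-21 + 4*4*1)**2/5 = -2/5 + (-21 + 16)**2/5 = -2/5 + (1/5)*(-5)**2 = -2/5 + (1/5)*25 = -2/5 + 5 = 23/5 ≈ 4.6000)
(((-506 - 1*3) - 875) + H) + (-1364 - b(19, -1)) = (((-506 - 1*3) - 875) + 23/5) + (-1364 - 1*(-14)) = (((-506 - 3) - 875) + 23/5) + (-1364 + 14) = ((-509 - 875) + 23/5) - 1350 = (-1384 + 23/5) - 1350 = -6897/5 - 1350 = -13647/5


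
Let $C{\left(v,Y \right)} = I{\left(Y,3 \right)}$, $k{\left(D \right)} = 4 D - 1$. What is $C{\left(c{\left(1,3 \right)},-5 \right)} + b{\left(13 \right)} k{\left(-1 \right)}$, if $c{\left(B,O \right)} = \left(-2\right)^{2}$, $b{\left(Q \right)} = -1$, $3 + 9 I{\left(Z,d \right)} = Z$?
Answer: $\frac{37}{9} \approx 4.1111$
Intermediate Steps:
$k{\left(D \right)} = -1 + 4 D$
$I{\left(Z,d \right)} = - \frac{1}{3} + \frac{Z}{9}$
$c{\left(B,O \right)} = 4$
$C{\left(v,Y \right)} = - \frac{1}{3} + \frac{Y}{9}$
$C{\left(c{\left(1,3 \right)},-5 \right)} + b{\left(13 \right)} k{\left(-1 \right)} = \left(- \frac{1}{3} + \frac{1}{9} \left(-5\right)\right) - \left(-1 + 4 \left(-1\right)\right) = \left(- \frac{1}{3} - \frac{5}{9}\right) - \left(-1 - 4\right) = - \frac{8}{9} - -5 = - \frac{8}{9} + 5 = \frac{37}{9}$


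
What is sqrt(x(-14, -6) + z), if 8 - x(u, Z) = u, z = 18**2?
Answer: sqrt(346) ≈ 18.601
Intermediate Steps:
z = 324
x(u, Z) = 8 - u
sqrt(x(-14, -6) + z) = sqrt((8 - 1*(-14)) + 324) = sqrt((8 + 14) + 324) = sqrt(22 + 324) = sqrt(346)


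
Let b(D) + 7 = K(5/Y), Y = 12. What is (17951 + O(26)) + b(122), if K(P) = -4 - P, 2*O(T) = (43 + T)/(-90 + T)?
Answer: 6888593/384 ≈ 17939.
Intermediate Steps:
O(T) = (43 + T)/(2*(-90 + T)) (O(T) = ((43 + T)/(-90 + T))/2 = (43 + T)/(2*(-90 + T)))
b(D) = -137/12 (b(D) = -7 + (-4 - 5/12) = -7 - 53/12 = -137/12)
(17951 + O(26)) + b(122) = (17951 + (43 + 26)/(2*(-90 + 26))) - 137/12 = (17951 + (½)*69/(-64)) - 137/12 = (17951 + (½)*(-1/64)*69) - 137/12 = (17951 - 69/128) - 137/12 = 2297659/128 - 137/12 = 6888593/384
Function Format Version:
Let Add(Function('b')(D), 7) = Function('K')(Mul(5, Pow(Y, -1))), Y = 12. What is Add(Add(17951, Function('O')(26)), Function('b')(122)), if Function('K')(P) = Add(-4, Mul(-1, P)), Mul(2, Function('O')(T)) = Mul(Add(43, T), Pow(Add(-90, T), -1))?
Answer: Rational(6888593, 384) ≈ 17939.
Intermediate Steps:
Function('O')(T) = Mul(Rational(1, 2), Pow(Add(-90, T), -1), Add(43, T)) (Function('O')(T) = Mul(Rational(1, 2), Mul(Add(43, T), Pow(Add(-90, T), -1))) = Mul(Rational(1, 2), Mul(Pow(Add(-90, T), -1), Add(43, T))) = Mul(Rational(1, 2), Pow(Add(-90, T), -1), Add(43, T)))
Function('b')(D) = Rational(-137, 12) (Function('b')(D) = Add(-7, Add(-4, Mul(-1, Mul(5, Pow(12, -1))))) = Add(-7, Add(-4, Mul(-1, Mul(5, Rational(1, 12))))) = Add(-7, Add(-4, Mul(-1, Rational(5, 12)))) = Add(-7, Add(-4, Rational(-5, 12))) = Add(-7, Rational(-53, 12)) = Rational(-137, 12))
Add(Add(17951, Function('O')(26)), Function('b')(122)) = Add(Add(17951, Mul(Rational(1, 2), Pow(Add(-90, 26), -1), Add(43, 26))), Rational(-137, 12)) = Add(Add(17951, Mul(Rational(1, 2), Pow(-64, -1), 69)), Rational(-137, 12)) = Add(Add(17951, Mul(Rational(1, 2), Rational(-1, 64), 69)), Rational(-137, 12)) = Add(Add(17951, Rational(-69, 128)), Rational(-137, 12)) = Add(Rational(2297659, 128), Rational(-137, 12)) = Rational(6888593, 384)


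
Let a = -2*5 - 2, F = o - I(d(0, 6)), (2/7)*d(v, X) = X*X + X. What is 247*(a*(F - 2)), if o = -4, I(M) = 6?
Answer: 35568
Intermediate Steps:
d(v, X) = 7*X/2 + 7*X**2/2 (d(v, X) = 7*(X*X + X)/2 = 7*(X**2 + X)/2 = 7*(X + X**2)/2 = 7*X/2 + 7*X**2/2)
F = -10 (F = -4 - 1*6 = -4 - 6 = -10)
a = -12 (a = -10 - 2 = -12)
247*(a*(F - 2)) = 247*(-12*(-10 - 2)) = 247*(-12*(-12)) = 247*144 = 35568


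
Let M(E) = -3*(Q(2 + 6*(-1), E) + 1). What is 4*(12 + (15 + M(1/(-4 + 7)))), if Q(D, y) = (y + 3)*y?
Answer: 248/3 ≈ 82.667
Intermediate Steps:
Q(D, y) = y*(3 + y) (Q(D, y) = (3 + y)*y = y*(3 + y))
M(E) = -3 - 3*E*(3 + E) (M(E) = -3*(E*(3 + E) + 1) = -3*(1 + E*(3 + E)) = -3 - 3*E*(3 + E))
4*(12 + (15 + M(1/(-4 + 7)))) = 4*(12 + (15 + (-3 - 3*(3 + 1/(-4 + 7))/(-4 + 7)))) = 4*(12 + (15 + (-3 - 3*(3 + 1/3)/3))) = 4*(12 + (15 + (-3 - 3*1/3*(3 + 1/3)))) = 4*(12 + (15 + (-3 - 3*1/3*10/3))) = 4*(12 + (15 + (-3 - 10/3))) = 4*(12 + (15 - 19/3)) = 4*(12 + 26/3) = 4*(62/3) = 248/3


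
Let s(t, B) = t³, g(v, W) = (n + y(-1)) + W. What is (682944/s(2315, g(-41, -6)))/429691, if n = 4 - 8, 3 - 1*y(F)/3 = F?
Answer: 682944/5331006885034625 ≈ 1.2811e-10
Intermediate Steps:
y(F) = 9 - 3*F
n = -4
g(v, W) = 8 + W (g(v, W) = (-4 + (9 - 3*(-1))) + W = (-4 + (9 + 3)) + W = (-4 + 12) + W = 8 + W)
(682944/s(2315, g(-41, -6)))/429691 = (682944/(2315³))/429691 = (682944/12406605875)*(1/429691) = 682944/5331006885034625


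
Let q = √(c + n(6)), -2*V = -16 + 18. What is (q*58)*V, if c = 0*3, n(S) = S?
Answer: -58*√6 ≈ -142.07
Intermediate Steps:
c = 0
V = -1 (V = -(-16 + 18)/2 = -½*2 = -1)
q = √6 (q = √(0 + 6) = √6 ≈ 2.4495)
(q*58)*V = (√6*58)*(-1) = (58*√6)*(-1) = -58*√6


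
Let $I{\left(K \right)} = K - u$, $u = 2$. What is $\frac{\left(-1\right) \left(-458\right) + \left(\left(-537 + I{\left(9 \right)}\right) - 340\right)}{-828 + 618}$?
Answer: $\frac{206}{105} \approx 1.9619$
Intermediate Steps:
$I{\left(K \right)} = -2 + K$ ($I{\left(K \right)} = K - 2 = -2 + K$)
$\frac{\left(-1\right) \left(-458\right) + \left(\left(-537 + I{\left(9 \right)}\right) - 340\right)}{-828 + 618} = \frac{\left(-1\right) \left(-458\right) + \left(\left(-537 + \left(-2 + 9\right)\right) - 340\right)}{-828 + 618} = \frac{458 + \left(\left(-537 + 7\right) - 340\right)}{-210} = \left(458 - 870\right) \left(- \frac{1}{210}\right) = \left(-412\right) \left(- \frac{1}{210}\right) = \frac{206}{105}$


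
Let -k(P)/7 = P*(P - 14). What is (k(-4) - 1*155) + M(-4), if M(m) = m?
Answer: -663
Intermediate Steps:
k(P) = -7*P*(-14 + P) (k(P) = -7*P*(P - 14) = -7*P*(-14 + P))
(k(-4) - 1*155) + M(-4) = (7*(-4)*(14 - 1*(-4)) - 1*155) - 4 = (7*(-4)*(14 + 4) - 155) - 4 = (7*(-4)*18 - 155) - 4 = (-504 - 155) - 4 = -659 - 4 = -663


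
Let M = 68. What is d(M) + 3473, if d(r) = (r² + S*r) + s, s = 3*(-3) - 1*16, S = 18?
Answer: 9296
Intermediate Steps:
s = -25 (s = -9 - 16 = -25)
d(r) = -25 + r² + 18*r (d(r) = (r² + 18*r) - 25 = -25 + r² + 18*r)
d(M) + 3473 = (-25 + 68² + 18*68) + 3473 = (-25 + 4624 + 1224) + 3473 = 5823 + 3473 = 9296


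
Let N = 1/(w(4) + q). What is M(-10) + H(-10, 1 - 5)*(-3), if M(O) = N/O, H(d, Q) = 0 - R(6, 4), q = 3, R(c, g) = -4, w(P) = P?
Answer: -841/70 ≈ -12.014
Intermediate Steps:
N = ⅐ (N = 1/(4 + 3) = 1/7 = ⅐ ≈ 0.14286)
H(d, Q) = 4 (H(d, Q) = 0 - 1*(-4) = 0 + 4 = 4)
M(O) = 1/(7*O)
M(-10) + H(-10, 1 - 5)*(-3) = (⅐)/(-10) + 4*(-3) = (⅐)*(-⅒) - 12 = -1/70 - 12 = -841/70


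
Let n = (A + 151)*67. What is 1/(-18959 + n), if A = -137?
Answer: -1/18021 ≈ -5.5491e-5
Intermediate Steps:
n = 938 (n = (-137 + 151)*67 = 14*67 = 938)
1/(-18959 + n) = 1/(-18959 + 938) = 1/(-18021) = -1/18021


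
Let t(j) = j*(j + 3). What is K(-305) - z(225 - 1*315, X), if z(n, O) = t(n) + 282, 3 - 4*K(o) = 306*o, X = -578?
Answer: 60885/4 ≈ 15221.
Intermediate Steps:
K(o) = 3/4 - 153*o/2
t(j) = j*(3 + j)
z(n, O) = 282 + n*(3 + n) (z(n, O) = n*(3 + n) + 282 = 282 + n*(3 + n))
K(-305) - z(225 - 1*315, X) = (3/4 - 153/2*(-305)) - (282 + (225 - 1*315)*(3 + (225 - 1*315))) = (3/4 + 46665/2) - (282 + (225 - 315)*(3 + (225 - 315))) = 93333/4 - (282 - 90*(3 - 90)) = 93333/4 - (282 - 90*(-87)) = 93333/4 - (282 + 7830) = 93333/4 - 1*8112 = 93333/4 - 8112 = 60885/4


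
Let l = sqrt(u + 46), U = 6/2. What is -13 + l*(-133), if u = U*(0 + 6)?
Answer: -1077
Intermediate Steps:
U = 3 (U = 6*(1/2) = 3)
u = 18 (u = 3*(0 + 6) = 3*6 = 18)
l = 8 (l = sqrt(18 + 46) = sqrt(64) = 8)
-13 + l*(-133) = -13 + 8*(-133) = -13 - 1064 = -1077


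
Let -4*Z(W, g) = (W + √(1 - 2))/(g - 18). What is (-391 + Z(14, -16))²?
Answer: (53162 - I)²/18496 ≈ 1.528e+5 - 5.7485*I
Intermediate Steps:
Z(W, g) = -(I + W)/(4*(-18 + g)) (Z(W, g) = -(W + √(1 - 2))/(4*(g - 18)) = -(W + √(-1))/(4*(-18 + g)) = -(W + I)/(4*(-18 + g)) = -(I + W)/(4*(-18 + g)))
(-391 + Z(14, -16))² = (-391 + (-I - 1*14)/(4*(-18 - 16)))² = (-391 + (¼)*(-I - 14)/(-34))² = (-391 + (¼)*(-1/34)*(-14 - I))² = (-391 + (7/68 + I/136))² = (-26581/68 + I/136)²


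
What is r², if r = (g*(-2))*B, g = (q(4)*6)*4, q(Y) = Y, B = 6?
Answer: 1327104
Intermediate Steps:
g = 96 (g = (4*6)*4 = 24*4 = 96)
r = -1152 (r = (96*(-2))*6 = -192*6 = -1152)
r² = (-1152)² = 1327104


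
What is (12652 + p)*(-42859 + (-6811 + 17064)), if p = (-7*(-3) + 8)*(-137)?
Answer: -282987474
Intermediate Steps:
p = -3973 (p = (21 + 8)*(-137) = 29*(-137) = -3973)
(12652 + p)*(-42859 + (-6811 + 17064)) = (12652 - 3973)*(-42859 + (-6811 + 17064)) = 8679*(-42859 + 10253) = 8679*(-32606) = -282987474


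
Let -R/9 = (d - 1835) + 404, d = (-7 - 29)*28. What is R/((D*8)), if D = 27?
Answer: 813/8 ≈ 101.63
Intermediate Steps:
d = -1008 (d = -36*28 = -1008)
R = 21951 (R = -9*((-1008 - 1835) + 404) = -9*(-2843 + 404) = -9*(-2439) = 21951)
R/((D*8)) = 21951/((27*8)) = 21951/216 = 21951*(1/216) = 813/8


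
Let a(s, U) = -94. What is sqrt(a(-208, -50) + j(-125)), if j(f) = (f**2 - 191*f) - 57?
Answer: 19*sqrt(109) ≈ 198.37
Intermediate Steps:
j(f) = -57 + f**2 - 191*f
sqrt(a(-208, -50) + j(-125)) = sqrt(-94 + (-57 + (-125)**2 - 191*(-125))) = sqrt(-94 + (-57 + 15625 + 23875)) = sqrt(-94 + 39443) = sqrt(39349) = 19*sqrt(109)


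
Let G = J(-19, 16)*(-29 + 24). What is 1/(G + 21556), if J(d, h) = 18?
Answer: 1/21466 ≈ 4.6585e-5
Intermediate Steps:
G = -90 (G = 18*(-29 + 24) = 18*(-5) = -90)
1/(G + 21556) = 1/(-90 + 21556) = 1/21466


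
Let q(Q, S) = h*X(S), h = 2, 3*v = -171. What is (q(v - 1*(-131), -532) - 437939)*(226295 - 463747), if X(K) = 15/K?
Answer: 13830604140814/133 ≈ 1.0399e+11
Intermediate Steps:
v = -57 (v = (⅓)*(-171) = -57)
q(Q, S) = 30/S (q(Q, S) = 2*(15/S) = 30/S)
(q(v - 1*(-131), -532) - 437939)*(226295 - 463747) = (30/(-532) - 437939)*(226295 - 463747) = (30*(-1/532) - 437939)*(-237452) = (-15/266 - 437939)*(-237452) = -116491789/266*(-237452) = 13830604140814/133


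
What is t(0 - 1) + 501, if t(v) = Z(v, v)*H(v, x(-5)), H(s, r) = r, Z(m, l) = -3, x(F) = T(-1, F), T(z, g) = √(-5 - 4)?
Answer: 501 - 9*I ≈ 501.0 - 9.0*I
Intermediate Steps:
T(z, g) = 3*I (T(z, g) = √(-9) = 3*I)
x(F) = 3*I
t(v) = -9*I
t(0 - 1) + 501 = -9*I + 501 = 501 - 9*I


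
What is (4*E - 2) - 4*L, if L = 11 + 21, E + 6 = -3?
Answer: -166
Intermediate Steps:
E = -9 (E = -6 - 3 = -9)
L = 32
(4*E - 2) - 4*L = (4*(-9) - 2) - 4*32 = (-36 - 2) - 128 = -38 - 128 = -166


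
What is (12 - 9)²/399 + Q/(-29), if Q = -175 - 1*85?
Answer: 34667/3857 ≈ 8.9881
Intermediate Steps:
Q = -260 (Q = -175 - 85 = -260)
(12 - 9)²/399 + Q/(-29) = (12 - 9)²/399 - 260/(-29) = 3²*(1/399) - 260*(-1/29) = 9*(1/399) + 260/29 = 3/133 + 260/29 = 34667/3857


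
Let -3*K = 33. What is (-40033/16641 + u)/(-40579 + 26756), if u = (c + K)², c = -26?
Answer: -528872/5349501 ≈ -0.098864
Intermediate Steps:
K = -11 (K = -⅓*33 = -11)
u = 1369 (u = (-26 - 11)² = (-37)² = 1369)
(-40033/16641 + u)/(-40579 + 26756) = (-40033/16641 + 1369)/(-40579 + 26756) = (-40033*1/16641 + 1369)/(-13823) = (-931/387 + 1369)*(-1/13823) = (528872/387)*(-1/13823) = -528872/5349501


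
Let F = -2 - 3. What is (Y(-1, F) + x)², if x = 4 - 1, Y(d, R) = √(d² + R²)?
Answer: (3 + √26)² ≈ 65.594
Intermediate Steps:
F = -5
Y(d, R) = √(R² + d²)
x = 3
(Y(-1, F) + x)² = (√((-5)² + (-1)²) + 3)² = (√(25 + 1) + 3)² = (√26 + 3)² = (3 + √26)²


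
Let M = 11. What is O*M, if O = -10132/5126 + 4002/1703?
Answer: 1629728/396799 ≈ 4.1072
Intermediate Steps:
O = 1629728/4364789 (O = -10132*1/5126 + 4002*(1/1703) = -5066/2563 + 4002/1703 = 1629728/4364789 ≈ 0.37338)
O*M = (1629728/4364789)*11 = 1629728/396799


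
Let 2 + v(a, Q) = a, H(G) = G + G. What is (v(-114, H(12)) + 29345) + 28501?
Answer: 57730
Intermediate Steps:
H(G) = 2*G
v(a, Q) = -2 + a
(v(-114, H(12)) + 29345) + 28501 = ((-2 - 114) + 29345) + 28501 = (-116 + 29345) + 28501 = 29229 + 28501 = 57730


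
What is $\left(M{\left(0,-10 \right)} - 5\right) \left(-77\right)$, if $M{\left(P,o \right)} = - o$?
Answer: $-385$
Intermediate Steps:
$\left(M{\left(0,-10 \right)} - 5\right) \left(-77\right) = \left(\left(-1\right) \left(-10\right) - 5\right) \left(-77\right) = \left(10 - 5\right) \left(-77\right) = 5 \left(-77\right) = -385$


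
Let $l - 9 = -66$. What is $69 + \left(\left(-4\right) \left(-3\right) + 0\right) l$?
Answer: $-615$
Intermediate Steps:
$l = -57$ ($l = 9 - 66 = -57$)
$69 + \left(\left(-4\right) \left(-3\right) + 0\right) l = 69 + \left(\left(-4\right) \left(-3\right) + 0\right) \left(-57\right) = 69 + \left(12 + 0\right) \left(-57\right) = 69 + 12 \left(-57\right) = 69 - 684 = -615$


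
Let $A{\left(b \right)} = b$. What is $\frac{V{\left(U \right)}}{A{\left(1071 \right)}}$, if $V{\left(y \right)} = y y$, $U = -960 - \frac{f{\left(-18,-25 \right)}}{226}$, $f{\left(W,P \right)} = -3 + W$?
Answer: $\frac{5229169969}{6078044} \approx 860.34$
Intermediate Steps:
$U = - \frac{216939}{226}$ ($U = -960 - \frac{-3 - 18}{226} = -960 - \left(-21\right) \frac{1}{226} = -960 - - \frac{21}{226} = -960 + \frac{21}{226} = - \frac{216939}{226} \approx -959.91$)
$V{\left(y \right)} = y^{2}$
$\frac{V{\left(U \right)}}{A{\left(1071 \right)}} = \frac{\left(- \frac{216939}{226}\right)^{2}}{1071} = \frac{47062529721}{51076} \cdot \frac{1}{1071} = \frac{5229169969}{6078044}$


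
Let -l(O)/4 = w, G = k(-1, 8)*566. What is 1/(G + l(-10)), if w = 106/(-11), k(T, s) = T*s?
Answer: -11/49384 ≈ -0.00022274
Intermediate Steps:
G = -4528 (G = -1*8*566 = -8*566 = -4528)
w = -106/11 (w = 106*(-1/11) = -106/11 ≈ -9.6364)
l(O) = 424/11 (l(O) = -4*(-106/11) = 424/11)
1/(G + l(-10)) = 1/(-4528 + 424/11) = 1/(-49384/11) = -11/49384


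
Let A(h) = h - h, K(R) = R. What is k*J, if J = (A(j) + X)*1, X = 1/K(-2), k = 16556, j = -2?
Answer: -8278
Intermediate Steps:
A(h) = 0
X = -1/2 (X = 1/(-2) = -1/2 ≈ -0.50000)
J = -1/2 (J = (0 - 1/2)*1 = -1/2*1 = -1/2 ≈ -0.50000)
k*J = 16556*(-1/2) = -8278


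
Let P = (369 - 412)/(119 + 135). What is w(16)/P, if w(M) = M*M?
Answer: -65024/43 ≈ -1512.2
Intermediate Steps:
w(M) = M**2
P = -43/254 ≈ -0.16929
w(16)/P = 16**2/(-43/254) = 256*(-254/43) = -65024/43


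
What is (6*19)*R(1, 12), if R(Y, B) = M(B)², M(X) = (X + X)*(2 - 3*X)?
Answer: 75907584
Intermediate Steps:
M(X) = 2*X*(2 - 3*X) (M(X) = (2*X)*(2 - 3*X) = 2*X*(2 - 3*X))
R(Y, B) = 4*B²*(2 - 3*B)² (R(Y, B) = (2*B*(2 - 3*B))² = 4*B²*(2 - 3*B)²)
(6*19)*R(1, 12) = (6*19)*(4*12²*(-2 + 3*12)²) = 114*(4*144*(-2 + 36)²) = 114*(4*144*34²) = 114*(4*144*1156) = 114*665856 = 75907584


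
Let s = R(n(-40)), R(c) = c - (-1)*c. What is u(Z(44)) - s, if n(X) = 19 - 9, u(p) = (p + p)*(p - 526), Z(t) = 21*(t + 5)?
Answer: 1035154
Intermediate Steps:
Z(t) = 105 + 21*t (Z(t) = 21*(5 + t) = 105 + 21*t)
u(p) = 2*p*(-526 + p) (u(p) = (2*p)*(-526 + p) = 2*p*(-526 + p))
n(X) = 10
R(c) = 2*c (R(c) = c + c = 2*c)
s = 20 (s = 2*10 = 20)
u(Z(44)) - s = 2*(105 + 21*44)*(-526 + (105 + 21*44)) - 1*20 = 2*(105 + 924)*(-526 + (105 + 924)) - 20 = 2*1029*(-526 + 1029) - 20 = 2*1029*503 - 20 = 1035174 - 20 = 1035154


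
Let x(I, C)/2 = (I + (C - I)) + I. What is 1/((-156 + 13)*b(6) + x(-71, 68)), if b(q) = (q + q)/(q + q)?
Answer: -1/149 ≈ -0.0067114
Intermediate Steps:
b(q) = 1 (b(q) = (2*q)/((2*q)) = (2*q)*(1/(2*q)) = 1)
x(I, C) = 2*C + 2*I (x(I, C) = 2*((I + (C - I)) + I) = 2*(C + I) = 2*C + 2*I)
1/((-156 + 13)*b(6) + x(-71, 68)) = 1/((-156 + 13)*1 + (2*68 + 2*(-71))) = 1/(-143*1 + (136 - 142)) = 1/(-143 - 6) = 1/(-149) = -1/149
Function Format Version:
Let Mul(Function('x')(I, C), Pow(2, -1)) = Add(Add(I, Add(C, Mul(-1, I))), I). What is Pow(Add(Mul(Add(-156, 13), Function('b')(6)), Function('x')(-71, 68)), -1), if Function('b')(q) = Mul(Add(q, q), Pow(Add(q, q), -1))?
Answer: Rational(-1, 149) ≈ -0.0067114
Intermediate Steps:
Function('b')(q) = 1 (Function('b')(q) = Mul(Mul(2, q), Pow(Mul(2, q), -1)) = Mul(Mul(2, q), Mul(Rational(1, 2), Pow(q, -1))) = 1)
Function('x')(I, C) = Add(Mul(2, C), Mul(2, I)) (Function('x')(I, C) = Mul(2, Add(Add(I, Add(C, Mul(-1, I))), I)) = Mul(2, Add(C, I)) = Add(Mul(2, C), Mul(2, I)))
Pow(Add(Mul(Add(-156, 13), Function('b')(6)), Function('x')(-71, 68)), -1) = Pow(Add(Mul(Add(-156, 13), 1), Add(Mul(2, 68), Mul(2, -71))), -1) = Pow(Add(Mul(-143, 1), Add(136, -142)), -1) = Pow(Add(-143, -6), -1) = Pow(-149, -1) = Rational(-1, 149)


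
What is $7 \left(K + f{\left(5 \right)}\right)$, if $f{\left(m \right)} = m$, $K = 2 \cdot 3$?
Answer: $77$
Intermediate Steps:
$K = 6$
$7 \left(K + f{\left(5 \right)}\right) = 7 \left(6 + 5\right) = 7 \cdot 11 = 77$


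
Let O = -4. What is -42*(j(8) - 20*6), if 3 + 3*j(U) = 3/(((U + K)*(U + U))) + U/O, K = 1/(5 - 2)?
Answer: 1021937/200 ≈ 5109.7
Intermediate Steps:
K = ⅓ (K = 1/3 = ⅓ ≈ 0.33333)
j(U) = -1 - U/12 + 1/(2*U*(⅓ + U)) (j(U) = -1 + (3/(((U + ⅓)*(U + U))) + U/(-4))/3 = -1 + (3/(((⅓ + U)*(2*U))) + U*(-¼))/3 = -1 + (3/((2*U*(⅓ + U))) - U/4)/3 = -1 + (3*(1/(2*U*(⅓ + U))) - U/4)/3 = -1 + (3/(2*U*(⅓ + U)) - U/4)/3 = -1 + (-U/4 + 3/(2*U*(⅓ + U)))/3 = -1 + (-U/12 + 1/(2*U*(⅓ + U))) = -1 - U/12 + 1/(2*U*(⅓ + U)))
-42*(j(8) - 20*6) = -42*((1/12)*(18 - 37*8² - 12*8 - 3*8³)/(8*(1 + 3*8)) - 20*6) = -42*((1/12)*(⅛)*(18 - 37*64 - 96 - 3*512)/(1 + 24) - 120) = -42*((1/12)*(⅛)*(18 - 2368 - 96 - 1536)/25 - 120) = -42*((1/12)*(⅛)*(1/25)*(-3982) - 120) = -42*(-1991/1200 - 120) = -42*(-145991/1200) = 1021937/200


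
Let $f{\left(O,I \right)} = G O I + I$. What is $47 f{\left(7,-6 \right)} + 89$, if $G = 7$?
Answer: $-14011$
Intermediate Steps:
$f{\left(O,I \right)} = I + 7 I O$ ($f{\left(O,I \right)} = 7 O I + I = 7 I O + I = I + 7 I O$)
$47 f{\left(7,-6 \right)} + 89 = 47 \left(- 6 \left(1 + 7 \cdot 7\right)\right) + 89 = 47 \left(- 6 \left(1 + 49\right)\right) + 89 = 47 \left(\left(-6\right) 50\right) + 89 = 47 \left(-300\right) + 89 = -14100 + 89 = -14011$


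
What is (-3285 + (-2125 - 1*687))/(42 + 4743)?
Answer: -6097/4785 ≈ -1.2742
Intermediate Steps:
(-3285 + (-2125 - 1*687))/(42 + 4743) = (-3285 + (-2125 - 687))/4785 = (-3285 - 2812)*(1/4785) = -6097*1/4785 = -6097/4785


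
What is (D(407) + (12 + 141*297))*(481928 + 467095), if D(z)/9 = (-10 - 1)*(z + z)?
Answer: -36724343031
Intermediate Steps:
D(z) = -198*z (D(z) = 9*((-10 - 1)*(z + z)) = 9*(-22*z) = -198*z)
(D(407) + (12 + 141*297))*(481928 + 467095) = (-198*407 + (12 + 141*297))*(481928 + 467095) = (-80586 + (12 + 41877))*949023 = (-80586 + 41889)*949023 = -38697*949023 = -36724343031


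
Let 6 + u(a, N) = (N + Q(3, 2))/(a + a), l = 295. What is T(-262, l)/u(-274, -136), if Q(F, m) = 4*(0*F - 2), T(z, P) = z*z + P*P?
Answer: -21326653/786 ≈ -27133.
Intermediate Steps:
T(z, P) = P² + z² (T(z, P) = z² + P² = P² + z²)
Q(F, m) = -8 (Q(F, m) = 4*(0 - 2) = 4*(-2) = -8)
u(a, N) = -6 + (-8 + N)/(2*a) (u(a, N) = -6 + (N - 8)/(a + a) = -6 + (-8 + N)/((2*a)) = -6 + (-8 + N)*(1/(2*a)) = -6 + (-8 + N)/(2*a))
T(-262, l)/u(-274, -136) = (295² + (-262)²)/(((½)*(-8 - 136 - 12*(-274))/(-274))) = (87025 + 68644)/(((½)*(-1/274)*(-8 - 136 + 3288))) = 155669/(((½)*(-1/274)*3144)) = 155669/(-786/137) = 155669*(-137/786) = -21326653/786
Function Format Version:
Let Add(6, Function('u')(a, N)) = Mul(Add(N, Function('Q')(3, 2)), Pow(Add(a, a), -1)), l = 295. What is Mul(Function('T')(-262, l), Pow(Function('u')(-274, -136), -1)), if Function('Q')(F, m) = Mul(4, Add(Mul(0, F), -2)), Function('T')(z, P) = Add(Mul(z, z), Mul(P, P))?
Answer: Rational(-21326653, 786) ≈ -27133.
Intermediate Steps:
Function('T')(z, P) = Add(Pow(P, 2), Pow(z, 2)) (Function('T')(z, P) = Add(Pow(z, 2), Pow(P, 2)) = Add(Pow(P, 2), Pow(z, 2)))
Function('Q')(F, m) = -8 (Function('Q')(F, m) = Mul(4, Add(0, -2)) = Mul(4, -2) = -8)
Function('u')(a, N) = Add(-6, Mul(Rational(1, 2), Pow(a, -1), Add(-8, N))) (Function('u')(a, N) = Add(-6, Mul(Add(N, -8), Pow(Add(a, a), -1))) = Add(-6, Mul(Add(-8, N), Pow(Mul(2, a), -1))) = Add(-6, Mul(Add(-8, N), Mul(Rational(1, 2), Pow(a, -1)))) = Add(-6, Mul(Rational(1, 2), Pow(a, -1), Add(-8, N))))
Mul(Function('T')(-262, l), Pow(Function('u')(-274, -136), -1)) = Mul(Add(Pow(295, 2), Pow(-262, 2)), Pow(Mul(Rational(1, 2), Pow(-274, -1), Add(-8, -136, Mul(-12, -274))), -1)) = Mul(Add(87025, 68644), Pow(Mul(Rational(1, 2), Rational(-1, 274), Add(-8, -136, 3288)), -1)) = Mul(155669, Pow(Mul(Rational(1, 2), Rational(-1, 274), 3144), -1)) = Mul(155669, Pow(Rational(-786, 137), -1)) = Mul(155669, Rational(-137, 786)) = Rational(-21326653, 786)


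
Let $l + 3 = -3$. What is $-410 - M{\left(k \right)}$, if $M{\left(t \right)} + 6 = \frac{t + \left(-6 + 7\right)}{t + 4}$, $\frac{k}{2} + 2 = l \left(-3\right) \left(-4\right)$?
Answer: $- \frac{19441}{48} \approx -405.02$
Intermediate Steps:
$l = -6$ ($l = -3 - 3 = -6$)
$k = -148$ ($k = -4 + 2 \left(-6\right) \left(-3\right) \left(-4\right) = -4 + 2 \cdot 18 \left(-4\right) = -4 + 2 \left(-72\right) = -4 - 144 = -148$)
$M{\left(t \right)} = -6 + \frac{1 + t}{4 + t}$ ($M{\left(t \right)} = -6 + \frac{t + \left(-6 + 7\right)}{t + 4} = -6 + \frac{t + 1}{4 + t} = -6 + \frac{1 + t}{4 + t}$)
$-410 - M{\left(k \right)} = -410 - \frac{-23 - -740}{4 - 148} = -410 - \frac{-23 + 740}{-144} = -410 - \left(- \frac{1}{144}\right) 717 = -410 - - \frac{239}{48} = -410 + \frac{239}{48} = - \frac{19441}{48}$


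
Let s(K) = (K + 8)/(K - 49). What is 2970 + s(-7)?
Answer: 166319/56 ≈ 2970.0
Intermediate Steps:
s(K) = (8 + K)/(-49 + K)
2970 + s(-7) = 2970 + (8 - 7)/(-49 - 7) = 2970 + 1/(-56) = 2970 - 1/56*1 = 2970 - 1/56 = 166319/56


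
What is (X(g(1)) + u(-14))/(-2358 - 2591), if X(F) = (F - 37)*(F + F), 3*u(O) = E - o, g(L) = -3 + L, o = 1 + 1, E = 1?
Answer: -467/14847 ≈ -0.031454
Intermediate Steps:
o = 2
u(O) = -⅓ (u(O) = (1 - 1*2)/3 = (1 - 2)/3 = (⅓)*(-1) = -⅓)
X(F) = 2*F*(-37 + F) (X(F) = (-37 + F)*(2*F) = 2*F*(-37 + F))
(X(g(1)) + u(-14))/(-2358 - 2591) = (2*(-3 + 1)*(-37 + (-3 + 1)) - ⅓)/(-2358 - 2591) = (2*(-2)*(-37 - 2) - ⅓)/(-4949) = (2*(-2)*(-39) - ⅓)*(-1/4949) = (156 - ⅓)*(-1/4949) = (467/3)*(-1/4949) = -467/14847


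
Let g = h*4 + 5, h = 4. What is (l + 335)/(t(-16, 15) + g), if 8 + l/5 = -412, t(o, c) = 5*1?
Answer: -1765/26 ≈ -67.885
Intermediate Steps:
t(o, c) = 5
l = -2100 (l = -40 + 5*(-412) = -40 - 2060 = -2100)
g = 21 (g = 4*4 + 5 = 16 + 5 = 21)
(l + 335)/(t(-16, 15) + g) = (-2100 + 335)/(5 + 21) = -1765/26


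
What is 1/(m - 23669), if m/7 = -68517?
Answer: -1/503288 ≈ -1.9869e-6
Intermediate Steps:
m = -479619 (m = 7*(-68517) = -479619)
1/(m - 23669) = 1/(-479619 - 23669) = 1/(-503288) = -1/503288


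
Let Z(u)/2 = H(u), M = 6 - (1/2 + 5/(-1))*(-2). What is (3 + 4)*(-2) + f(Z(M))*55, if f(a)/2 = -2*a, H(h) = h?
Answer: 1306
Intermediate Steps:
M = -3 (M = 6 - (1*(½) + 5*(-1))*(-2) = 6 - (½ - 5)*(-2) = 6 - (-9)*(-2)/2 = 6 - 1*9 = 6 - 9 = -3)
Z(u) = 2*u
f(a) = -4*a (f(a) = 2*(-2*a) = -4*a)
(3 + 4)*(-2) + f(Z(M))*55 = (3 + 4)*(-2) - 8*(-3)*55 = 7*(-2) - 4*(-6)*55 = -14 + 24*55 = -14 + 1320 = 1306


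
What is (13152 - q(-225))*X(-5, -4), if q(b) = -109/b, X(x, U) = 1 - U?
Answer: 2959091/45 ≈ 65758.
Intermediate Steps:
(13152 - q(-225))*X(-5, -4) = (13152 - (-109)/(-225))*(1 - 1*(-4)) = (13152 - (-109)*(-1)/225)*(1 + 4) = (13152 - 1*109/225)*5 = (13152 - 109/225)*5 = (2959091/225)*5 = 2959091/45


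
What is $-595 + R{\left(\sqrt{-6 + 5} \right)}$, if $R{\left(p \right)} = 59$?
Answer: $-536$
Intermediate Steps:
$-595 + R{\left(\sqrt{-6 + 5} \right)} = -595 + 59 = -536$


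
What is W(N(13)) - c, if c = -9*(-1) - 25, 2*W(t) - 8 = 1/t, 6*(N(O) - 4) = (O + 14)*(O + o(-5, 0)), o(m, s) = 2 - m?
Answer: 3761/188 ≈ 20.005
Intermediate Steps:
N(O) = 4 + (7 + O)*(14 + O)/6 (N(O) = 4 + ((O + 14)*(O + (2 - 1*(-5))))/6 = 4 + ((14 + O)*(O + (2 + 5)))/6 = 4 + ((14 + O)*(O + 7))/6 = 4 + ((14 + O)*(7 + O))/6 = 4 + ((7 + O)*(14 + O))/6 = 4 + (7 + O)*(14 + O)/6)
W(t) = 4 + 1/(2*t)
c = -16 (c = 9 - 25 = -16)
W(N(13)) - c = (4 + 1/(2*(61/3 + (⅙)*13² + (7/2)*13))) - 1*(-16) = (4 + 1/(2*(61/3 + (⅙)*169 + 91/2))) + 16 = (4 + 1/(2*(61/3 + 169/6 + 91/2))) + 16 = (4 + (½)/94) + 16 = (4 + (½)*(1/94)) + 16 = (4 + 1/188) + 16 = 753/188 + 16 = 3761/188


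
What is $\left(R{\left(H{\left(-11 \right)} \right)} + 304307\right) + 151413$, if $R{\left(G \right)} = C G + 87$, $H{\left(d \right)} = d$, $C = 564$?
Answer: $449603$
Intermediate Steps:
$R{\left(G \right)} = 87 + 564 G$ ($R{\left(G \right)} = 564 G + 87 = 87 + 564 G$)
$\left(R{\left(H{\left(-11 \right)} \right)} + 304307\right) + 151413 = \left(\left(87 + 564 \left(-11\right)\right) + 304307\right) + 151413 = \left(\left(87 - 6204\right) + 304307\right) + 151413 = \left(-6117 + 304307\right) + 151413 = 298190 + 151413 = 449603$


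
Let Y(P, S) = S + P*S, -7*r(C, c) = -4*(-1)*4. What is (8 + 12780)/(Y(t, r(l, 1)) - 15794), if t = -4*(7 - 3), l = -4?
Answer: -44758/55159 ≈ -0.81144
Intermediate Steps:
r(C, c) = -16/7 (r(C, c) = -(-4*(-1))*4/7 = -4*4/7 = -⅐*16 = -16/7)
t = -16 (t = -4*4 = -16)
(8 + 12780)/(Y(t, r(l, 1)) - 15794) = (8 + 12780)/(-16*(1 - 16)/7 - 15794) = 12788/(-16/7*(-15) - 15794) = 12788/(240/7 - 15794) = 12788/(-110318/7) = 12788*(-7/110318) = -44758/55159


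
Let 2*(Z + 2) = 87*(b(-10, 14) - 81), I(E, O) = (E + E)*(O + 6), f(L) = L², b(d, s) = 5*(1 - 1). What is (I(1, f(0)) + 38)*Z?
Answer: -176275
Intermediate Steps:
b(d, s) = 0 (b(d, s) = 5*0 = 0)
I(E, O) = 2*E*(6 + O) (I(E, O) = (2*E)*(6 + O) = 2*E*(6 + O))
Z = -7051/2 (Z = -2 + (87*(0 - 81))/2 = -2 + (87*(-81))/2 = -2 + (½)*(-7047) = -2 - 7047/2 = -7051/2 ≈ -3525.5)
(I(1, f(0)) + 38)*Z = (2*1*(6 + 0²) + 38)*(-7051/2) = (2*1*(6 + 0) + 38)*(-7051/2) = (2*1*6 + 38)*(-7051/2) = (12 + 38)*(-7051/2) = 50*(-7051/2) = -176275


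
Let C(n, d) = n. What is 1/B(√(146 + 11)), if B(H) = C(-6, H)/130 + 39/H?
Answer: 10205/2141604 + 54925*√157/2141604 ≈ 0.32612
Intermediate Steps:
B(H) = -3/65 + 39/H (B(H) = -6/130 + 39/H = -6*1/130 + 39/H = -3/65 + 39/H)
1/B(√(146 + 11)) = 1/(-3/65 + 39/(√(146 + 11))) = 1/(-3/65 + 39/(√157)) = 1/(-3/65 + 39*(√157/157)) = 1/(-3/65 + 39*√157/157)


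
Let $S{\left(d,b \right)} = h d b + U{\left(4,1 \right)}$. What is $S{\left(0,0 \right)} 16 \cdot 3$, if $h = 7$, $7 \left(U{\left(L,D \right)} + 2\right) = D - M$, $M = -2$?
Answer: $- \frac{528}{7} \approx -75.429$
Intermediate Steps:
$U{\left(L,D \right)} = - \frac{12}{7} + \frac{D}{7}$ ($U{\left(L,D \right)} = -2 + \frac{D - -2}{7} = -2 + \frac{D + 2}{7} = -2 + \frac{2 + D}{7} = -2 + \left(\frac{2}{7} + \frac{D}{7}\right) = - \frac{12}{7} + \frac{D}{7}$)
$S{\left(d,b \right)} = - \frac{11}{7} + 7 b d$ ($S{\left(d,b \right)} = 7 d b + \left(- \frac{12}{7} + \frac{1}{7} \cdot 1\right) = 7 b d + \left(- \frac{12}{7} + \frac{1}{7}\right) = 7 b d - \frac{11}{7} = - \frac{11}{7} + 7 b d$)
$S{\left(0,0 \right)} 16 \cdot 3 = \left(- \frac{11}{7} + 7 \cdot 0 \cdot 0\right) 16 \cdot 3 = \left(- \frac{11}{7} + 0\right) 16 \cdot 3 = \left(- \frac{11}{7}\right) 16 \cdot 3 = \left(- \frac{176}{7}\right) 3 = - \frac{528}{7}$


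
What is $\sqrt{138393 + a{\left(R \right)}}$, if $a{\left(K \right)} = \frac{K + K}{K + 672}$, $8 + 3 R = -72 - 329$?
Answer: $\frac{13 \sqrt{2114742899}}{1607} \approx 372.01$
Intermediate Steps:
$R = - \frac{409}{3}$ ($R = - \frac{8}{3} + \frac{-72 - 329}{3} = - \frac{8}{3} + \frac{1}{3} \left(-401\right) = - \frac{8}{3} - \frac{401}{3} = - \frac{409}{3} \approx -136.33$)
$a{\left(K \right)} = \frac{2 K}{672 + K}$
$\sqrt{138393 + a{\left(R \right)}} = \sqrt{138393 + 2 \left(- \frac{409}{3}\right) \frac{1}{672 - \frac{409}{3}}} = \sqrt{138393 + 2 \left(- \frac{409}{3}\right) \frac{1}{\frac{1607}{3}}} = \sqrt{138393 + 2 \left(- \frac{409}{3}\right) \frac{3}{1607}} = \sqrt{138393 - \frac{818}{1607}} = \sqrt{\frac{222396733}{1607}} = \frac{13 \sqrt{2114742899}}{1607}$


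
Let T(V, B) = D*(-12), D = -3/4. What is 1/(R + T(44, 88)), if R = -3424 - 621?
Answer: -1/4036 ≈ -0.00024777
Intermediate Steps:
D = -¾ (D = -3*¼ = -¾ ≈ -0.75000)
R = -4045
T(V, B) = 9 (T(V, B) = -¾*(-12) = 9)
1/(R + T(44, 88)) = 1/(-4045 + 9) = 1/(-4036) = -1/4036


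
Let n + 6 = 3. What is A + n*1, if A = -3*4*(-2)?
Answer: 21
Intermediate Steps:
n = -3 (n = -6 + 3 = -3)
A = 24 (A = -12*(-2) = 24)
A + n*1 = 24 - 3*1 = 24 - 3 = 21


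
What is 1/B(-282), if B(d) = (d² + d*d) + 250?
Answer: 1/159298 ≈ 6.2775e-6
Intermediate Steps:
B(d) = 250 + 2*d² (B(d) = (d² + d²) + 250 = 2*d² + 250 = 250 + 2*d²)
1/B(-282) = 1/(250 + 2*(-282)²) = 1/(250 + 2*79524) = 1/(250 + 159048) = 1/159298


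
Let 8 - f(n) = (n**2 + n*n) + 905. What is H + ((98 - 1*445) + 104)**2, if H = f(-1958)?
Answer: -7609376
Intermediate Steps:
f(n) = -897 - 2*n**2 (f(n) = 8 - ((n**2 + n*n) + 905) = 8 - ((n**2 + n**2) + 905) = 8 - (2*n**2 + 905) = 8 - (905 + 2*n**2) = 8 + (-905 - 2*n**2) = -897 - 2*n**2)
H = -7668425 (H = -897 - 2*(-1958)**2 = -897 - 2*3833764 = -897 - 7667528 = -7668425)
H + ((98 - 1*445) + 104)**2 = -7668425 + ((98 - 1*445) + 104)**2 = -7668425 + ((98 - 445) + 104)**2 = -7668425 + (-347 + 104)**2 = -7668425 + (-243)**2 = -7668425 + 59049 = -7609376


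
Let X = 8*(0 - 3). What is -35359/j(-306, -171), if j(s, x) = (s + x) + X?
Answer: 35359/501 ≈ 70.577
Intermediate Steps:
X = -24 (X = 8*(-3) = -24)
j(s, x) = -24 + s + x (j(s, x) = (s + x) - 24 = -24 + s + x)
-35359/j(-306, -171) = -35359/(-24 - 306 - 171) = -35359/(-501) = -35359*(-1/501) = 35359/501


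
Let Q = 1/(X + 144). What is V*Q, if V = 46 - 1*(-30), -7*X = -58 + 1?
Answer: 532/1065 ≈ 0.49953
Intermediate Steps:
X = 57/7 (X = -(-58 + 1)/7 = -⅐*(-57) = 57/7 ≈ 8.1429)
V = 76 (V = 46 + 30 = 76)
Q = 7/1065 (Q = 1/(57/7 + 144) = 1/(1065/7) = 7/1065 ≈ 0.0065728)
V*Q = 76*(7/1065) = 532/1065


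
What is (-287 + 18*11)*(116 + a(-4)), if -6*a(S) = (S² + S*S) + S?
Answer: -29726/3 ≈ -9908.7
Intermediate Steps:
a(S) = -S²/3 - S/6 (a(S) = -((S² + S*S) + S)/6 = -((S² + S²) + S)/6 = -(2*S² + S)/6 = -(S + 2*S²)/6 = -S²/3 - S/6)
(-287 + 18*11)*(116 + a(-4)) = (-287 + 18*11)*(116 - ⅙*(-4)*(1 + 2*(-4))) = (-287 + 198)*(116 - ⅙*(-4)*(1 - 8)) = -89*(116 - ⅙*(-4)*(-7)) = -89*(116 - 14/3) = -89*334/3 = -29726/3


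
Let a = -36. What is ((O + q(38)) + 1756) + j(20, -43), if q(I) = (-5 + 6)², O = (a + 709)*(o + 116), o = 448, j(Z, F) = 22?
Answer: 381351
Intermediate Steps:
O = 379572 (O = (-36 + 709)*(448 + 116) = 673*564 = 379572)
q(I) = 1 (q(I) = 1² = 1)
((O + q(38)) + 1756) + j(20, -43) = ((379572 + 1) + 1756) + 22 = (379573 + 1756) + 22 = 381329 + 22 = 381351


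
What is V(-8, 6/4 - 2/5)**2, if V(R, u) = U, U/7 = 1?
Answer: 49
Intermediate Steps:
U = 7 (U = 7*1 = 7)
V(R, u) = 7
V(-8, 6/4 - 2/5)**2 = 7**2 = 49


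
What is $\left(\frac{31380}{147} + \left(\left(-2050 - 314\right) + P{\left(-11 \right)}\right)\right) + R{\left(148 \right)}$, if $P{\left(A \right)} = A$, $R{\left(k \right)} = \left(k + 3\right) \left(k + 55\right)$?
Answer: $\frac{1396082}{49} \approx 28491.0$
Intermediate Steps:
$R{\left(k \right)} = \left(3 + k\right) \left(55 + k\right)$
$\left(\frac{31380}{147} + \left(\left(-2050 - 314\right) + P{\left(-11 \right)}\right)\right) + R{\left(148 \right)} = \left(\frac{31380}{147} - 2375\right) + \left(165 + 148^{2} + 58 \cdot 148\right) = \left(31380 \cdot \frac{1}{147} - 2375\right) + \left(165 + 21904 + 8584\right) = \left(\frac{10460}{49} - 2375\right) + 30653 = - \frac{105915}{49} + 30653 = \frac{1396082}{49}$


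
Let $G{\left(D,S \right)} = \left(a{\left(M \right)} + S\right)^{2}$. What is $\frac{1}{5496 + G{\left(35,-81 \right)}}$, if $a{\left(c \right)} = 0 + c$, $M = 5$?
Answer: $\frac{1}{11272} \approx 8.8715 \cdot 10^{-5}$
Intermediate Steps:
$a{\left(c \right)} = c$
$G{\left(D,S \right)} = \left(5 + S\right)^{2}$
$\frac{1}{5496 + G{\left(35,-81 \right)}} = \frac{1}{5496 + \left(5 - 81\right)^{2}} = \frac{1}{5496 + \left(-76\right)^{2}} = \frac{1}{5496 + 5776} = \frac{1}{11272}$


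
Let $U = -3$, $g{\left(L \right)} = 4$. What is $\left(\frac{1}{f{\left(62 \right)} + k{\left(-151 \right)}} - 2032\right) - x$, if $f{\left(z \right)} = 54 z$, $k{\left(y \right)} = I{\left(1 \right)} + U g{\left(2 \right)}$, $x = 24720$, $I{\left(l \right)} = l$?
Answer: $- \frac{89271423}{3337} \approx -26752.0$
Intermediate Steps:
$k{\left(y \right)} = -11$ ($k{\left(y \right)} = 1 - 12 = -11$)
$\left(\frac{1}{f{\left(62 \right)} + k{\left(-151 \right)}} - 2032\right) - x = \left(\frac{1}{54 \cdot 62 - 11} - 2032\right) - 24720 = \left(\frac{1}{3348 - 11} - 2032\right) - 24720 = \left(\frac{1}{3337} - 2032\right) - 24720 = - \frac{6780783}{3337} - 24720 = - \frac{89271423}{3337}$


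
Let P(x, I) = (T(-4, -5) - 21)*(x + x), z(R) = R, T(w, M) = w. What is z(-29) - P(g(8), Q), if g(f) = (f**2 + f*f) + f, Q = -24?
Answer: 6771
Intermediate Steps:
g(f) = f + 2*f**2 (g(f) = (f**2 + f**2) + f = 2*f**2 + f = f + 2*f**2)
P(x, I) = -50*x (P(x, I) = (-4 - 21)*(x + x) = -50*x)
z(-29) - P(g(8), Q) = -29 - (-50)*8*(1 + 2*8) = -29 - (-50)*8*(1 + 16) = -29 - (-50)*8*17 = -29 - (-50)*136 = -29 - 1*(-6800) = -29 + 6800 = 6771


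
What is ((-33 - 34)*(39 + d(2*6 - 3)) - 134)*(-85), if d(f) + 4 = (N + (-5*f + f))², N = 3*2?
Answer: 5336215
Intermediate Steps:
N = 6
d(f) = -4 + (6 - 4*f)² (d(f) = -4 + (6 + (-5*f + f))² = -4 + (6 - 4*f)²)
((-33 - 34)*(39 + d(2*6 - 3)) - 134)*(-85) = ((-33 - 34)*(39 + (-4 + 4*(-3 + 2*(2*6 - 3))²)) - 134)*(-85) = (-67*(39 + (-4 + 4*(-3 + 2*(12 - 3))²)) - 134)*(-85) = (-67*(39 + (-4 + 4*(-3 + 2*9)²)) - 134)*(-85) = (-67*(39 + (-4 + 4*(-3 + 18)²)) - 134)*(-85) = (-67*(39 + (-4 + 4*15²)) - 134)*(-85) = (-67*(39 + (-4 + 4*225)) - 134)*(-85) = (-67*(39 + (-4 + 900)) - 134)*(-85) = (-67*(39 + 896) - 134)*(-85) = (-67*935 - 134)*(-85) = (-62645 - 134)*(-85) = -62779*(-85) = 5336215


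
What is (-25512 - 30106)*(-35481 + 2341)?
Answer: 1843180520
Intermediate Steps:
(-25512 - 30106)*(-35481 + 2341) = -55618*(-33140) = 1843180520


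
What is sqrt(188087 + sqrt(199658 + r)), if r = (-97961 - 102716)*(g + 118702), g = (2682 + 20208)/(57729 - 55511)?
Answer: sqrt(231324627647 + 1109*I*sqrt(29299003210075961))/1109 ≈ 464.43 + 166.17*I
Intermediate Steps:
g = 11445/1109 (g = 22890/2218 = 22890*(1/2218) = 11445/1109 ≈ 10.320)
r = -26419520978951/1109 (r = (-97961 - 102716)*(11445/1109 + 118702) = -200677*131651963/1109 = -26419520978951/1109 ≈ -2.3823e+10)
sqrt(188087 + sqrt(199658 + r)) = sqrt(188087 + sqrt(199658 - 26419520978951/1109)) = sqrt(188087 + sqrt(-26419299558229/1109)) = sqrt(188087 + I*sqrt(29299003210075961)/1109)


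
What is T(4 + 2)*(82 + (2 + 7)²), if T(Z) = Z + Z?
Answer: 1956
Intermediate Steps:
T(Z) = 2*Z
T(4 + 2)*(82 + (2 + 7)²) = (2*(4 + 2))*(82 + (2 + 7)²) = (2*6)*(82 + 9²) = 12*(82 + 81) = 12*163 = 1956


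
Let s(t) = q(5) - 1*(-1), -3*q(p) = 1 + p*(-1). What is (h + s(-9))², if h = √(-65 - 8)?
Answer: -608/9 + 14*I*√73/3 ≈ -67.556 + 39.872*I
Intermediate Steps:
q(p) = -⅓ + p/3 (q(p) = -(1 + p*(-1))/3 = -(1 - p)/3 = -⅓ + p/3)
h = I*√73 (h = √(-73) = I*√73 ≈ 8.544*I)
s(t) = 7/3 (s(t) = (-⅓ + (⅓)*5) - 1*(-1) = (-⅓ + 5/3) + 1 = 4/3 + 1 = 7/3)
(h + s(-9))² = (I*√73 + 7/3)² = (7/3 + I*√73)²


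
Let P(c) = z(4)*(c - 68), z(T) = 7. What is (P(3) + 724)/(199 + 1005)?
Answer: 269/1204 ≈ 0.22342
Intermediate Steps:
P(c) = -476 + 7*c (P(c) = 7*(c - 68) = 7*(-68 + c) = -476 + 7*c)
(P(3) + 724)/(199 + 1005) = ((-476 + 7*3) + 724)/(199 + 1005) = ((-476 + 21) + 724)/1204 = (-455 + 724)*(1/1204) = 269*(1/1204) = 269/1204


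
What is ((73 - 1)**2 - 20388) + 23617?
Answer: 8413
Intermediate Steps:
((73 - 1)**2 - 20388) + 23617 = (72**2 - 20388) + 23617 = (5184 - 20388) + 23617 = -15204 + 23617 = 8413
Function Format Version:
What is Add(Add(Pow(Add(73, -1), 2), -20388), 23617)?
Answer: 8413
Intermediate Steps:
Add(Add(Pow(Add(73, -1), 2), -20388), 23617) = Add(Add(Pow(72, 2), -20388), 23617) = Add(Add(5184, -20388), 23617) = Add(-15204, 23617) = 8413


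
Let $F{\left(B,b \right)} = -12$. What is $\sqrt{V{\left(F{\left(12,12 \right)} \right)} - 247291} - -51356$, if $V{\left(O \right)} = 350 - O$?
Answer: $51356 + i \sqrt{246929} \approx 51356.0 + 496.92 i$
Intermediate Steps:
$\sqrt{V{\left(F{\left(12,12 \right)} \right)} - 247291} - -51356 = \sqrt{\left(350 - -12\right) - 247291} - -51356 = \sqrt{\left(350 + 12\right) - 247291} + 51356 = \sqrt{362 - 247291} + 51356 = \sqrt{-246929} + 51356 = i \sqrt{246929} + 51356 = 51356 + i \sqrt{246929}$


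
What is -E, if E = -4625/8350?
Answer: 185/334 ≈ 0.55389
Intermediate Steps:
E = -185/334 (E = -4625*1/8350 = -185/334 ≈ -0.55389)
-E = -1*(-185/334) = 185/334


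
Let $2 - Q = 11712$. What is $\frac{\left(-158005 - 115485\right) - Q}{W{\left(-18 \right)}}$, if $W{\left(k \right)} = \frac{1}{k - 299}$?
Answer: $82984260$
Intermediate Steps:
$Q = -11710$ ($Q = 2 - 11712 = -11710$)
$W{\left(k \right)} = \frac{1}{-299 + k}$
$\frac{\left(-158005 - 115485\right) - Q}{W{\left(-18 \right)}} = \frac{\left(-158005 - 115485\right) - -11710}{\frac{1}{-299 - 18}} = \frac{-273490 + 11710}{\frac{1}{-317}} = - \frac{261780}{- \frac{1}{317}} = \left(-261780\right) \left(-317\right) = 82984260$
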